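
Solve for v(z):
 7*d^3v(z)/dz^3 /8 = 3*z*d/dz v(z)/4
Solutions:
 v(z) = C1 + Integral(C2*airyai(6^(1/3)*7^(2/3)*z/7) + C3*airybi(6^(1/3)*7^(2/3)*z/7), z)


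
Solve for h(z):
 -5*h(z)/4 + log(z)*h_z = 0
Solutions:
 h(z) = C1*exp(5*li(z)/4)


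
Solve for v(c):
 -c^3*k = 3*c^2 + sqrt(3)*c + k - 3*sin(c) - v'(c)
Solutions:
 v(c) = C1 + c^4*k/4 + c^3 + sqrt(3)*c^2/2 + c*k + 3*cos(c)


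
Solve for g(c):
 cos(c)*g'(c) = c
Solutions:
 g(c) = C1 + Integral(c/cos(c), c)


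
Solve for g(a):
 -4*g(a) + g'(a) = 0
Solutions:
 g(a) = C1*exp(4*a)


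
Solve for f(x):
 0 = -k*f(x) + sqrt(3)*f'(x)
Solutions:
 f(x) = C1*exp(sqrt(3)*k*x/3)


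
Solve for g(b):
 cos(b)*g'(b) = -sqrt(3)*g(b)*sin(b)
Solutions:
 g(b) = C1*cos(b)^(sqrt(3))


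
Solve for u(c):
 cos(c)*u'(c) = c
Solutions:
 u(c) = C1 + Integral(c/cos(c), c)


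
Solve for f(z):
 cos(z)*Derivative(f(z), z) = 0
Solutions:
 f(z) = C1


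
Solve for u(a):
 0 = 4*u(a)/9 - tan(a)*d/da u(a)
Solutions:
 u(a) = C1*sin(a)^(4/9)


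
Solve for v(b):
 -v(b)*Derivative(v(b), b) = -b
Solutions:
 v(b) = -sqrt(C1 + b^2)
 v(b) = sqrt(C1 + b^2)


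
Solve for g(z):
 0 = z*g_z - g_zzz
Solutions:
 g(z) = C1 + Integral(C2*airyai(z) + C3*airybi(z), z)


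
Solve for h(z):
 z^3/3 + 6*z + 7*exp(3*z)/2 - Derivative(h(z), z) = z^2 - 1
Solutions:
 h(z) = C1 + z^4/12 - z^3/3 + 3*z^2 + z + 7*exp(3*z)/6


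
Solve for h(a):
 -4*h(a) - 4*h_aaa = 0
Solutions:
 h(a) = C3*exp(-a) + (C1*sin(sqrt(3)*a/2) + C2*cos(sqrt(3)*a/2))*exp(a/2)


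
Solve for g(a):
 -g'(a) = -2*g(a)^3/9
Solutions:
 g(a) = -3*sqrt(2)*sqrt(-1/(C1 + 2*a))/2
 g(a) = 3*sqrt(2)*sqrt(-1/(C1 + 2*a))/2


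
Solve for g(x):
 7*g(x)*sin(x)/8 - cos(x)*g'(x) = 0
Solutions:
 g(x) = C1/cos(x)^(7/8)


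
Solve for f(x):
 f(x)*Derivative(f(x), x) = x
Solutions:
 f(x) = -sqrt(C1 + x^2)
 f(x) = sqrt(C1 + x^2)


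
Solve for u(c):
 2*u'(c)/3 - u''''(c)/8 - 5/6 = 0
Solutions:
 u(c) = C1 + C4*exp(2*2^(1/3)*3^(2/3)*c/3) + 5*c/4 + (C2*sin(2^(1/3)*3^(1/6)*c) + C3*cos(2^(1/3)*3^(1/6)*c))*exp(-2^(1/3)*3^(2/3)*c/3)


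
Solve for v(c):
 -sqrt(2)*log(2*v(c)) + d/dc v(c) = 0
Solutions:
 -sqrt(2)*Integral(1/(log(_y) + log(2)), (_y, v(c)))/2 = C1 - c


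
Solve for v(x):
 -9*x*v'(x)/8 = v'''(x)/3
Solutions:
 v(x) = C1 + Integral(C2*airyai(-3*x/2) + C3*airybi(-3*x/2), x)


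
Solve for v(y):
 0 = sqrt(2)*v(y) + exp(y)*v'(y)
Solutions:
 v(y) = C1*exp(sqrt(2)*exp(-y))


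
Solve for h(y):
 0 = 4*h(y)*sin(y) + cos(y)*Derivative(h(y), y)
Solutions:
 h(y) = C1*cos(y)^4


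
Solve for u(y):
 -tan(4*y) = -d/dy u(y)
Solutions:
 u(y) = C1 - log(cos(4*y))/4


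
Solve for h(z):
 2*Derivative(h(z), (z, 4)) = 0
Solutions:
 h(z) = C1 + C2*z + C3*z^2 + C4*z^3


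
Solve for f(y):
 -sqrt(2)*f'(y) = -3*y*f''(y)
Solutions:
 f(y) = C1 + C2*y^(sqrt(2)/3 + 1)


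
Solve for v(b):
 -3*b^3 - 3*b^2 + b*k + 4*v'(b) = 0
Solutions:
 v(b) = C1 + 3*b^4/16 + b^3/4 - b^2*k/8


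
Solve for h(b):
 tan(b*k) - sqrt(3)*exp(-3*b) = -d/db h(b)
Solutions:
 h(b) = C1 - Piecewise((sqrt(3)*exp(-3*b)/3 + log(tan(b*k)^2 + 1)/(2*k), Ne(k, 0)), (sqrt(3)*exp(-3*b)/3, True))


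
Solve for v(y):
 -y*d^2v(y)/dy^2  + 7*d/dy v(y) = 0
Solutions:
 v(y) = C1 + C2*y^8


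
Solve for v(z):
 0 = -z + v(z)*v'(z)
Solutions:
 v(z) = -sqrt(C1 + z^2)
 v(z) = sqrt(C1 + z^2)


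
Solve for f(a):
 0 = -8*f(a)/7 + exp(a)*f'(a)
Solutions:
 f(a) = C1*exp(-8*exp(-a)/7)


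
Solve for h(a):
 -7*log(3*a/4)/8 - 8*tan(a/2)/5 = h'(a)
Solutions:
 h(a) = C1 - 7*a*log(a)/8 - 7*a*log(3)/8 + 7*a/8 + 7*a*log(2)/4 + 16*log(cos(a/2))/5


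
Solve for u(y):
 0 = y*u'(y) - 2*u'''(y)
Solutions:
 u(y) = C1 + Integral(C2*airyai(2^(2/3)*y/2) + C3*airybi(2^(2/3)*y/2), y)


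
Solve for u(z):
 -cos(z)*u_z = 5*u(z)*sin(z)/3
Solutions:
 u(z) = C1*cos(z)^(5/3)


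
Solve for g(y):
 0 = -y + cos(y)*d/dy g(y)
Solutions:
 g(y) = C1 + Integral(y/cos(y), y)


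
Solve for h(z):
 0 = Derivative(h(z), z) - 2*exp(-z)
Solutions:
 h(z) = C1 - 2*exp(-z)


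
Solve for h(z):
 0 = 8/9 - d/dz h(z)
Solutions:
 h(z) = C1 + 8*z/9


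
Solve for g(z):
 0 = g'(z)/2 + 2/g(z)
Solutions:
 g(z) = -sqrt(C1 - 8*z)
 g(z) = sqrt(C1 - 8*z)


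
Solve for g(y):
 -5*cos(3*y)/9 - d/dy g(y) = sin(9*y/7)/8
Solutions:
 g(y) = C1 - 5*sin(3*y)/27 + 7*cos(9*y/7)/72


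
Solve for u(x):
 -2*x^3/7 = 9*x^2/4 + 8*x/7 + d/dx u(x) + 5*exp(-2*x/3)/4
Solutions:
 u(x) = C1 - x^4/14 - 3*x^3/4 - 4*x^2/7 + 15*exp(-2*x/3)/8


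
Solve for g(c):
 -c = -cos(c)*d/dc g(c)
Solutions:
 g(c) = C1 + Integral(c/cos(c), c)


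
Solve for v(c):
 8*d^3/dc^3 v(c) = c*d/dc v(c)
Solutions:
 v(c) = C1 + Integral(C2*airyai(c/2) + C3*airybi(c/2), c)


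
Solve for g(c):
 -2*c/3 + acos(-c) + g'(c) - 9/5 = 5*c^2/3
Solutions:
 g(c) = C1 + 5*c^3/9 + c^2/3 - c*acos(-c) + 9*c/5 - sqrt(1 - c^2)


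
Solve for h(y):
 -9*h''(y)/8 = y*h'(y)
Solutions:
 h(y) = C1 + C2*erf(2*y/3)


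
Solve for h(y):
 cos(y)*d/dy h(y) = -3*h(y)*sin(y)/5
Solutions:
 h(y) = C1*cos(y)^(3/5)


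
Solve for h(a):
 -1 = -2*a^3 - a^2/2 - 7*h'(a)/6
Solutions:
 h(a) = C1 - 3*a^4/7 - a^3/7 + 6*a/7


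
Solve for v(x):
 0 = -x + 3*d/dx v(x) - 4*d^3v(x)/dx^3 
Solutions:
 v(x) = C1 + C2*exp(-sqrt(3)*x/2) + C3*exp(sqrt(3)*x/2) + x^2/6


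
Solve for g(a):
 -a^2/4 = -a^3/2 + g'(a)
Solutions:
 g(a) = C1 + a^4/8 - a^3/12


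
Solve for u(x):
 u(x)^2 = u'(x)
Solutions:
 u(x) = -1/(C1 + x)


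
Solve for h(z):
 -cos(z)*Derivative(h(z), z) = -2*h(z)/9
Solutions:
 h(z) = C1*(sin(z) + 1)^(1/9)/(sin(z) - 1)^(1/9)


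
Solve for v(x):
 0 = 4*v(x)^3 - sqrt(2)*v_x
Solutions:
 v(x) = -sqrt(2)*sqrt(-1/(C1 + 2*sqrt(2)*x))/2
 v(x) = sqrt(2)*sqrt(-1/(C1 + 2*sqrt(2)*x))/2


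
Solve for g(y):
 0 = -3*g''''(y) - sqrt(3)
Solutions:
 g(y) = C1 + C2*y + C3*y^2 + C4*y^3 - sqrt(3)*y^4/72


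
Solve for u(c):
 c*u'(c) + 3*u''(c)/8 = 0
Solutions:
 u(c) = C1 + C2*erf(2*sqrt(3)*c/3)


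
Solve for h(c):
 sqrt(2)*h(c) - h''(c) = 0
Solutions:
 h(c) = C1*exp(-2^(1/4)*c) + C2*exp(2^(1/4)*c)


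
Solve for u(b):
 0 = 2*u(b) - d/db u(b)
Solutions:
 u(b) = C1*exp(2*b)


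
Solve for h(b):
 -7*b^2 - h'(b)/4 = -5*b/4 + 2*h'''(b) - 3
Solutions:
 h(b) = C1 + C2*sin(sqrt(2)*b/4) + C3*cos(sqrt(2)*b/4) - 28*b^3/3 + 5*b^2/2 + 460*b


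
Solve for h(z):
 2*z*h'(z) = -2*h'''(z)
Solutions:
 h(z) = C1 + Integral(C2*airyai(-z) + C3*airybi(-z), z)


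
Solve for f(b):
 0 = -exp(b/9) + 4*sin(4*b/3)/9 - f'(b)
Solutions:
 f(b) = C1 - 9*exp(b/9) - cos(4*b/3)/3


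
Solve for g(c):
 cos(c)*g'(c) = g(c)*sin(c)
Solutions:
 g(c) = C1/cos(c)


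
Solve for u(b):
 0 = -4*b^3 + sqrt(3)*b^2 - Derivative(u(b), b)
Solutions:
 u(b) = C1 - b^4 + sqrt(3)*b^3/3


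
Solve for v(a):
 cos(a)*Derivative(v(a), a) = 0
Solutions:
 v(a) = C1


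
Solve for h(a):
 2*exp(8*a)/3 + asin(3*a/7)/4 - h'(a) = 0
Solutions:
 h(a) = C1 + a*asin(3*a/7)/4 + sqrt(49 - 9*a^2)/12 + exp(8*a)/12


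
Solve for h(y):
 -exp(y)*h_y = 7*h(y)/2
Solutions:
 h(y) = C1*exp(7*exp(-y)/2)


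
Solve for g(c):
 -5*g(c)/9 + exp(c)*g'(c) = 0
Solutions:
 g(c) = C1*exp(-5*exp(-c)/9)


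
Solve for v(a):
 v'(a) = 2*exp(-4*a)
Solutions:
 v(a) = C1 - exp(-4*a)/2


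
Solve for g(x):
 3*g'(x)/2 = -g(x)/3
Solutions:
 g(x) = C1*exp(-2*x/9)


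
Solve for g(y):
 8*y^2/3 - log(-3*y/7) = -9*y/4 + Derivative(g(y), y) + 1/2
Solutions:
 g(y) = C1 + 8*y^3/9 + 9*y^2/8 - y*log(-y) + y*(-log(3) + 1/2 + log(7))


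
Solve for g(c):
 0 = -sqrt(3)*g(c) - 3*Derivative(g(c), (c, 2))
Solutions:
 g(c) = C1*sin(3^(3/4)*c/3) + C2*cos(3^(3/4)*c/3)


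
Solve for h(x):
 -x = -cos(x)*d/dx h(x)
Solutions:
 h(x) = C1 + Integral(x/cos(x), x)


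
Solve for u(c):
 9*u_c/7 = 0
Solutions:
 u(c) = C1


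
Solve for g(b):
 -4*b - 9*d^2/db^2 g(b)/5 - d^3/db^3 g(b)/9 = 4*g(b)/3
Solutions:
 g(b) = C1*exp(b*(-54 + 243*3^(2/3)/(10*sqrt(33430) + 6811)^(1/3) + 3^(1/3)*(10*sqrt(33430) + 6811)^(1/3))/10)*sin(3^(1/6)*b*(-3^(2/3)*(10*sqrt(33430) + 6811)^(1/3) + 729/(10*sqrt(33430) + 6811)^(1/3))/10) + C2*exp(b*(-54 + 243*3^(2/3)/(10*sqrt(33430) + 6811)^(1/3) + 3^(1/3)*(10*sqrt(33430) + 6811)^(1/3))/10)*cos(3^(1/6)*b*(-3^(2/3)*(10*sqrt(33430) + 6811)^(1/3) + 729/(10*sqrt(33430) + 6811)^(1/3))/10) + C3*exp(-b*(243*3^(2/3)/(10*sqrt(33430) + 6811)^(1/3) + 27 + 3^(1/3)*(10*sqrt(33430) + 6811)^(1/3))/5) - 3*b


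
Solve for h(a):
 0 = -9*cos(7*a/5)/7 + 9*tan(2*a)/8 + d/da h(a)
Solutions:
 h(a) = C1 + 9*log(cos(2*a))/16 + 45*sin(7*a/5)/49


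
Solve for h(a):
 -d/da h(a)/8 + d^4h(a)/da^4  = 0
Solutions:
 h(a) = C1 + C4*exp(a/2) + (C2*sin(sqrt(3)*a/4) + C3*cos(sqrt(3)*a/4))*exp(-a/4)


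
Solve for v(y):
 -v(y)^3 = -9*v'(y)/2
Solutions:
 v(y) = -3*sqrt(2)*sqrt(-1/(C1 + 2*y))/2
 v(y) = 3*sqrt(2)*sqrt(-1/(C1 + 2*y))/2


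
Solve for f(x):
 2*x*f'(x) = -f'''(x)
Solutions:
 f(x) = C1 + Integral(C2*airyai(-2^(1/3)*x) + C3*airybi(-2^(1/3)*x), x)


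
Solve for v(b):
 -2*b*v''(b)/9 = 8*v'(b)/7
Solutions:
 v(b) = C1 + C2/b^(29/7)


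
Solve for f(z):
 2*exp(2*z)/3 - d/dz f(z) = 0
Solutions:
 f(z) = C1 + exp(2*z)/3


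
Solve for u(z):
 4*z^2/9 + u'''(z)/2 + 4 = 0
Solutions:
 u(z) = C1 + C2*z + C3*z^2 - 2*z^5/135 - 4*z^3/3


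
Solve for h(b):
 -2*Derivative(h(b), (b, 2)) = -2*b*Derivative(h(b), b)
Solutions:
 h(b) = C1 + C2*erfi(sqrt(2)*b/2)


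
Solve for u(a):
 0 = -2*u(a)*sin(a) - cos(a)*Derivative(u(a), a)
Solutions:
 u(a) = C1*cos(a)^2


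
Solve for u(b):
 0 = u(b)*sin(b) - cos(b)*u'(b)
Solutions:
 u(b) = C1/cos(b)


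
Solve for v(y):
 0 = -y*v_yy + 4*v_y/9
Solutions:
 v(y) = C1 + C2*y^(13/9)


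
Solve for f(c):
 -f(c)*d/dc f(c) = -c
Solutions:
 f(c) = -sqrt(C1 + c^2)
 f(c) = sqrt(C1 + c^2)


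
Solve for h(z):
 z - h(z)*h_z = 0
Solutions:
 h(z) = -sqrt(C1 + z^2)
 h(z) = sqrt(C1 + z^2)


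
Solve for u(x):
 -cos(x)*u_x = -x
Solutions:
 u(x) = C1 + Integral(x/cos(x), x)


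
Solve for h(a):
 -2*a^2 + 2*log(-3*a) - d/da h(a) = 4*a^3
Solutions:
 h(a) = C1 - a^4 - 2*a^3/3 + 2*a*log(-a) + 2*a*(-1 + log(3))


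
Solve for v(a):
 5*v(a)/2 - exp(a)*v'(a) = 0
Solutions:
 v(a) = C1*exp(-5*exp(-a)/2)


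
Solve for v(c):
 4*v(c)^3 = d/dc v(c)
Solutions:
 v(c) = -sqrt(2)*sqrt(-1/(C1 + 4*c))/2
 v(c) = sqrt(2)*sqrt(-1/(C1 + 4*c))/2


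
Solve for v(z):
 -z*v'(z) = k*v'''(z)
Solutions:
 v(z) = C1 + Integral(C2*airyai(z*(-1/k)^(1/3)) + C3*airybi(z*(-1/k)^(1/3)), z)


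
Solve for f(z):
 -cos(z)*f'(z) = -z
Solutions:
 f(z) = C1 + Integral(z/cos(z), z)


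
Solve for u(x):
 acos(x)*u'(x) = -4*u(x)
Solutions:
 u(x) = C1*exp(-4*Integral(1/acos(x), x))


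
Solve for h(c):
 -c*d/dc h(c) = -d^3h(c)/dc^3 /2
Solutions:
 h(c) = C1 + Integral(C2*airyai(2^(1/3)*c) + C3*airybi(2^(1/3)*c), c)


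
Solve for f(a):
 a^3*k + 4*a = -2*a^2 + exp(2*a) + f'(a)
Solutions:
 f(a) = C1 + a^4*k/4 + 2*a^3/3 + 2*a^2 - exp(2*a)/2


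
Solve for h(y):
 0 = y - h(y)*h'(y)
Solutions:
 h(y) = -sqrt(C1 + y^2)
 h(y) = sqrt(C1 + y^2)


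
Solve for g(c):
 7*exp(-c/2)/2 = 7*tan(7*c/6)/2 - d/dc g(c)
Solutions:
 g(c) = C1 + 3*log(tan(7*c/6)^2 + 1)/2 + 7*exp(-c/2)


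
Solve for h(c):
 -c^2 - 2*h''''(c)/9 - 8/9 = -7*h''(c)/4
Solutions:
 h(c) = C1 + C2*c + C3*exp(-3*sqrt(14)*c/4) + C4*exp(3*sqrt(14)*c/4) + c^4/21 + 16*c^2/49


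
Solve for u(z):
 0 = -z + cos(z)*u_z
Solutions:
 u(z) = C1 + Integral(z/cos(z), z)


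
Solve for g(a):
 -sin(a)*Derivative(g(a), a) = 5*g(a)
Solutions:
 g(a) = C1*sqrt(cos(a) + 1)*(cos(a)^2 + 2*cos(a) + 1)/(sqrt(cos(a) - 1)*(cos(a)^2 - 2*cos(a) + 1))


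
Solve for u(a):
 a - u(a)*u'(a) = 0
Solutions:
 u(a) = -sqrt(C1 + a^2)
 u(a) = sqrt(C1 + a^2)


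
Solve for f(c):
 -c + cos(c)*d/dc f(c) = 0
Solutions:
 f(c) = C1 + Integral(c/cos(c), c)


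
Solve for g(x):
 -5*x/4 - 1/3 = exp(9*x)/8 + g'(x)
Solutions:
 g(x) = C1 - 5*x^2/8 - x/3 - exp(9*x)/72


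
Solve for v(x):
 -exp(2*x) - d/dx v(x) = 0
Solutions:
 v(x) = C1 - exp(2*x)/2


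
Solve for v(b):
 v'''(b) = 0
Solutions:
 v(b) = C1 + C2*b + C3*b^2


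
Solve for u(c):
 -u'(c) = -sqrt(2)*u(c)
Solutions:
 u(c) = C1*exp(sqrt(2)*c)


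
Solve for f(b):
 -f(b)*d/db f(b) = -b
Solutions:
 f(b) = -sqrt(C1 + b^2)
 f(b) = sqrt(C1 + b^2)


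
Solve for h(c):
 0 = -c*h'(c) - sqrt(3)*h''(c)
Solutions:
 h(c) = C1 + C2*erf(sqrt(2)*3^(3/4)*c/6)


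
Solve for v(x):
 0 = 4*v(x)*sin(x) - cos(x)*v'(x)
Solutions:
 v(x) = C1/cos(x)^4


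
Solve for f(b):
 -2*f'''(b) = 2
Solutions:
 f(b) = C1 + C2*b + C3*b^2 - b^3/6


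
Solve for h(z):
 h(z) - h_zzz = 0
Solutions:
 h(z) = C3*exp(z) + (C1*sin(sqrt(3)*z/2) + C2*cos(sqrt(3)*z/2))*exp(-z/2)


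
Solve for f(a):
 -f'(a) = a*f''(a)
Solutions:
 f(a) = C1 + C2*log(a)


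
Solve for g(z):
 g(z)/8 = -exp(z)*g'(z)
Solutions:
 g(z) = C1*exp(exp(-z)/8)


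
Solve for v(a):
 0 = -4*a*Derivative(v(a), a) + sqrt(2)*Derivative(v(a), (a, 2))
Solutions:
 v(a) = C1 + C2*erfi(2^(1/4)*a)


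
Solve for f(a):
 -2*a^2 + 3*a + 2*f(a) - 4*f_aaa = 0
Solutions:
 f(a) = C3*exp(2^(2/3)*a/2) + a^2 - 3*a/2 + (C1*sin(2^(2/3)*sqrt(3)*a/4) + C2*cos(2^(2/3)*sqrt(3)*a/4))*exp(-2^(2/3)*a/4)


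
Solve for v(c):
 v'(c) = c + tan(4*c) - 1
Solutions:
 v(c) = C1 + c^2/2 - c - log(cos(4*c))/4


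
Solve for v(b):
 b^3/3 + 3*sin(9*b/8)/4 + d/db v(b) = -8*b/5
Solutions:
 v(b) = C1 - b^4/12 - 4*b^2/5 + 2*cos(9*b/8)/3


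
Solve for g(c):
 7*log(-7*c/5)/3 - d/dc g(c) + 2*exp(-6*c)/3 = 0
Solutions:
 g(c) = C1 + 7*c*log(-c)/3 + 7*c*(-log(5) - 1 + log(7))/3 - exp(-6*c)/9


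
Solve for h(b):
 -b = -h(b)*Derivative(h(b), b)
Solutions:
 h(b) = -sqrt(C1 + b^2)
 h(b) = sqrt(C1 + b^2)


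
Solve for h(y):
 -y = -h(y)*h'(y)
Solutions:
 h(y) = -sqrt(C1 + y^2)
 h(y) = sqrt(C1 + y^2)


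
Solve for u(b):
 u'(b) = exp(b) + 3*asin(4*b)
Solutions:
 u(b) = C1 + 3*b*asin(4*b) + 3*sqrt(1 - 16*b^2)/4 + exp(b)


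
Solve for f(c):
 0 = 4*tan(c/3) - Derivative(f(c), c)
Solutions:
 f(c) = C1 - 12*log(cos(c/3))


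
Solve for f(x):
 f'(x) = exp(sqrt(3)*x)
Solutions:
 f(x) = C1 + sqrt(3)*exp(sqrt(3)*x)/3


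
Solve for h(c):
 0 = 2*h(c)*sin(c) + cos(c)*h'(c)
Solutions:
 h(c) = C1*cos(c)^2


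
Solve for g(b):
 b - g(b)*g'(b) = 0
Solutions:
 g(b) = -sqrt(C1 + b^2)
 g(b) = sqrt(C1 + b^2)


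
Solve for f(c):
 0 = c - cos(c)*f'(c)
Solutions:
 f(c) = C1 + Integral(c/cos(c), c)


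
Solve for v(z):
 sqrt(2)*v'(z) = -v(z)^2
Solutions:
 v(z) = 2/(C1 + sqrt(2)*z)


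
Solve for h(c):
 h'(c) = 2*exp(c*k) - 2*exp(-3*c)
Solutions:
 h(c) = C1 + 2*exp(-3*c)/3 + 2*exp(c*k)/k


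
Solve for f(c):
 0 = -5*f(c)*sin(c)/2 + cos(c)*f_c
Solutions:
 f(c) = C1/cos(c)^(5/2)


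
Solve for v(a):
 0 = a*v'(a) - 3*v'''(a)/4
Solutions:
 v(a) = C1 + Integral(C2*airyai(6^(2/3)*a/3) + C3*airybi(6^(2/3)*a/3), a)


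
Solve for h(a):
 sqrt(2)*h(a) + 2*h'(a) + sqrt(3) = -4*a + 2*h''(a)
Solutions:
 h(a) = C1*exp(a*(1 - sqrt(1 + 2*sqrt(2)))/2) + C2*exp(a*(1 + sqrt(1 + 2*sqrt(2)))/2) - 2*sqrt(2)*a - sqrt(6)/2 + 4


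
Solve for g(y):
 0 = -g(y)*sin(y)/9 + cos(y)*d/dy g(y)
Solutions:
 g(y) = C1/cos(y)^(1/9)


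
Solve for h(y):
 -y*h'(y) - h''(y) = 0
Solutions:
 h(y) = C1 + C2*erf(sqrt(2)*y/2)


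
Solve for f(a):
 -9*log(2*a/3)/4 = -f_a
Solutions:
 f(a) = C1 + 9*a*log(a)/4 - 9*a*log(3)/4 - 9*a/4 + 9*a*log(2)/4


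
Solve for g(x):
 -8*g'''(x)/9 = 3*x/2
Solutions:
 g(x) = C1 + C2*x + C3*x^2 - 9*x^4/128


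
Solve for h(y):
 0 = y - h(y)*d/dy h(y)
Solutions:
 h(y) = -sqrt(C1 + y^2)
 h(y) = sqrt(C1 + y^2)


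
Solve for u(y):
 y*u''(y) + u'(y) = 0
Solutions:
 u(y) = C1 + C2*log(y)


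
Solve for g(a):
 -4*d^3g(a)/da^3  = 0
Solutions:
 g(a) = C1 + C2*a + C3*a^2


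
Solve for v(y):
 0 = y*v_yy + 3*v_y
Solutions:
 v(y) = C1 + C2/y^2


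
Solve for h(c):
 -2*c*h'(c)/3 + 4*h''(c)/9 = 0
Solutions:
 h(c) = C1 + C2*erfi(sqrt(3)*c/2)


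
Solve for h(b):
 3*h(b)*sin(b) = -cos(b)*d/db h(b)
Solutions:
 h(b) = C1*cos(b)^3


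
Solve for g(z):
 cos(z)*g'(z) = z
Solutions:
 g(z) = C1 + Integral(z/cos(z), z)


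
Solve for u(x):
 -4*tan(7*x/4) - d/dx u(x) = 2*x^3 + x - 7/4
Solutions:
 u(x) = C1 - x^4/2 - x^2/2 + 7*x/4 + 16*log(cos(7*x/4))/7


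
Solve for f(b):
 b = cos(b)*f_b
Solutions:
 f(b) = C1 + Integral(b/cos(b), b)


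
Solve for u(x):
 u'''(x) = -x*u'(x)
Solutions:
 u(x) = C1 + Integral(C2*airyai(-x) + C3*airybi(-x), x)


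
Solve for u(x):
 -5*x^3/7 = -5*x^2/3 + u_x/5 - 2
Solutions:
 u(x) = C1 - 25*x^4/28 + 25*x^3/9 + 10*x


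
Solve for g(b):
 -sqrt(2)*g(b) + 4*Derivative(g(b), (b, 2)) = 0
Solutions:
 g(b) = C1*exp(-2^(1/4)*b/2) + C2*exp(2^(1/4)*b/2)


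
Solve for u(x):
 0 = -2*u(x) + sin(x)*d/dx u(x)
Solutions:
 u(x) = C1*(cos(x) - 1)/(cos(x) + 1)


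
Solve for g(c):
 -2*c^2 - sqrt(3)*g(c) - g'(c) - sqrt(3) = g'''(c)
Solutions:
 g(c) = C1*exp(2^(1/3)*sqrt(3)*c*(-2/(9 + sqrt(85))^(1/3) + 2^(1/3)*(9 + sqrt(85))^(1/3))/12)*sin(2^(1/3)*c*(2/(9 + sqrt(85))^(1/3) + 2^(1/3)*(9 + sqrt(85))^(1/3))/4) + C2*exp(2^(1/3)*sqrt(3)*c*(-2/(9 + sqrt(85))^(1/3) + 2^(1/3)*(9 + sqrt(85))^(1/3))/12)*cos(2^(1/3)*c*(2/(9 + sqrt(85))^(1/3) + 2^(1/3)*(9 + sqrt(85))^(1/3))/4) + C3*exp(-2^(1/3)*sqrt(3)*c*(-2/(9 + sqrt(85))^(1/3) + 2^(1/3)*(9 + sqrt(85))^(1/3))/6) - 2*sqrt(3)*c^2/3 + 4*c/3 - 1 - 4*sqrt(3)/9


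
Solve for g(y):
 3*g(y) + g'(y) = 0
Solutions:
 g(y) = C1*exp(-3*y)


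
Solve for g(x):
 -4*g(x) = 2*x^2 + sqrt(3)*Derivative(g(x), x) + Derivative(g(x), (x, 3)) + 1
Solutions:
 g(x) = C1*exp(x*(-3^(5/6)/(6 + sqrt(sqrt(3) + 36))^(1/3) + 3^(2/3)*(6 + sqrt(sqrt(3) + 36))^(1/3))/6)*sin(x*(3^(1/3)/(6 + sqrt(sqrt(3) + 36))^(1/3) + 3^(1/6)*(6 + sqrt(sqrt(3) + 36))^(1/3))/2) + C2*exp(x*(-3^(5/6)/(6 + sqrt(sqrt(3) + 36))^(1/3) + 3^(2/3)*(6 + sqrt(sqrt(3) + 36))^(1/3))/6)*cos(x*(3^(1/3)/(6 + sqrt(sqrt(3) + 36))^(1/3) + 3^(1/6)*(6 + sqrt(sqrt(3) + 36))^(1/3))/2) + C3*exp(-x*(-3^(5/6)/(6 + sqrt(sqrt(3) + 36))^(1/3) + 3^(2/3)*(6 + sqrt(sqrt(3) + 36))^(1/3))/3) - x^2/2 + sqrt(3)*x/4 - 7/16


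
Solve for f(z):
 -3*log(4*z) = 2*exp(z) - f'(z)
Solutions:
 f(z) = C1 + 3*z*log(z) + 3*z*(-1 + 2*log(2)) + 2*exp(z)


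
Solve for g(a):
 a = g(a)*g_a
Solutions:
 g(a) = -sqrt(C1 + a^2)
 g(a) = sqrt(C1 + a^2)


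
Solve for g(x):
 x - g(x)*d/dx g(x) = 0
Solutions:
 g(x) = -sqrt(C1 + x^2)
 g(x) = sqrt(C1 + x^2)


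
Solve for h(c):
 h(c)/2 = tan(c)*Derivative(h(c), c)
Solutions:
 h(c) = C1*sqrt(sin(c))


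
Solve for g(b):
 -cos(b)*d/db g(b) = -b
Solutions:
 g(b) = C1 + Integral(b/cos(b), b)


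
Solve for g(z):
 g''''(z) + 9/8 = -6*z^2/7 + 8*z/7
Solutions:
 g(z) = C1 + C2*z + C3*z^2 + C4*z^3 - z^6/420 + z^5/105 - 3*z^4/64


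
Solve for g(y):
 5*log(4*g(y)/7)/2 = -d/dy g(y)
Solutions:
 2*Integral(1/(log(_y) - log(7) + 2*log(2)), (_y, g(y)))/5 = C1 - y


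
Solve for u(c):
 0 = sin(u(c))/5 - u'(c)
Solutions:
 -c/5 + log(cos(u(c)) - 1)/2 - log(cos(u(c)) + 1)/2 = C1


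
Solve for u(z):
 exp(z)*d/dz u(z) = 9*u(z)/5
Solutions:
 u(z) = C1*exp(-9*exp(-z)/5)


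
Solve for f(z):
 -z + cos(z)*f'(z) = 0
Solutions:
 f(z) = C1 + Integral(z/cos(z), z)


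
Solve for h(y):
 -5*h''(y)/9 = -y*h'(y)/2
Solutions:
 h(y) = C1 + C2*erfi(3*sqrt(5)*y/10)


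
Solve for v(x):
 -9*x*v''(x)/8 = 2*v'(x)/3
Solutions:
 v(x) = C1 + C2*x^(11/27)


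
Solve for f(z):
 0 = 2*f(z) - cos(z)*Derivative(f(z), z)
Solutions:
 f(z) = C1*(sin(z) + 1)/(sin(z) - 1)


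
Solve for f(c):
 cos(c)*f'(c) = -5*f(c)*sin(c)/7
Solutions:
 f(c) = C1*cos(c)^(5/7)


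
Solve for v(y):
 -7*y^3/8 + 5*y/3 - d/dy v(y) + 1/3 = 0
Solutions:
 v(y) = C1 - 7*y^4/32 + 5*y^2/6 + y/3


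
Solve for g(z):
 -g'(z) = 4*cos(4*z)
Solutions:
 g(z) = C1 - sin(4*z)


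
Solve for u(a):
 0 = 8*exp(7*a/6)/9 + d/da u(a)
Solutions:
 u(a) = C1 - 16*exp(7*a/6)/21


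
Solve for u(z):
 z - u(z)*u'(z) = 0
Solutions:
 u(z) = -sqrt(C1 + z^2)
 u(z) = sqrt(C1 + z^2)


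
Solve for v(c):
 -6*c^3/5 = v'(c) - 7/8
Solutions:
 v(c) = C1 - 3*c^4/10 + 7*c/8


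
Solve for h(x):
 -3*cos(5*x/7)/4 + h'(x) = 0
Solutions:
 h(x) = C1 + 21*sin(5*x/7)/20


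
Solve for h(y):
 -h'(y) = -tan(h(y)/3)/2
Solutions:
 h(y) = -3*asin(C1*exp(y/6)) + 3*pi
 h(y) = 3*asin(C1*exp(y/6))


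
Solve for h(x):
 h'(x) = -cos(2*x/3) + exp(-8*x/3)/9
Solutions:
 h(x) = C1 - 3*sin(2*x/3)/2 - exp(-8*x/3)/24


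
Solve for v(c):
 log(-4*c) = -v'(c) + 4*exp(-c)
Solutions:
 v(c) = C1 - c*log(-c) + c*(1 - 2*log(2)) - 4*exp(-c)


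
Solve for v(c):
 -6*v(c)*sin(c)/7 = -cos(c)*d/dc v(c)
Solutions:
 v(c) = C1/cos(c)^(6/7)


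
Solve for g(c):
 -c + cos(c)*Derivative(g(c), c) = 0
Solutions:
 g(c) = C1 + Integral(c/cos(c), c)


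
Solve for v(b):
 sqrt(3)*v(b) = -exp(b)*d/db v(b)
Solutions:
 v(b) = C1*exp(sqrt(3)*exp(-b))


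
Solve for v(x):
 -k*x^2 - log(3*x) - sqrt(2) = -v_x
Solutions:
 v(x) = C1 + k*x^3/3 + x*log(x) - x + x*log(3) + sqrt(2)*x


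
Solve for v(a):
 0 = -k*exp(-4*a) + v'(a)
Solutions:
 v(a) = C1 - k*exp(-4*a)/4


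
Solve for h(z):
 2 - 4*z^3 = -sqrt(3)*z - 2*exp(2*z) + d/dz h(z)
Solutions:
 h(z) = C1 - z^4 + sqrt(3)*z^2/2 + 2*z + exp(2*z)


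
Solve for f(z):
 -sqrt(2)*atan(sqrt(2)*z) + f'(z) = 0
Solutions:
 f(z) = C1 + sqrt(2)*(z*atan(sqrt(2)*z) - sqrt(2)*log(2*z^2 + 1)/4)


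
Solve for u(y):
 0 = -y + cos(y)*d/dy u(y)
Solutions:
 u(y) = C1 + Integral(y/cos(y), y)


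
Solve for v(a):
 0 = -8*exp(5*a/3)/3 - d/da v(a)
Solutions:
 v(a) = C1 - 8*exp(5*a/3)/5


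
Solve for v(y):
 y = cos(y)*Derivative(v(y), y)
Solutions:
 v(y) = C1 + Integral(y/cos(y), y)


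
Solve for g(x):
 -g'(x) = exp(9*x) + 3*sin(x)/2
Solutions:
 g(x) = C1 - exp(9*x)/9 + 3*cos(x)/2


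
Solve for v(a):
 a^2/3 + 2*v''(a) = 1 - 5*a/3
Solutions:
 v(a) = C1 + C2*a - a^4/72 - 5*a^3/36 + a^2/4


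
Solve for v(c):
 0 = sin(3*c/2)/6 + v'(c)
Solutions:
 v(c) = C1 + cos(3*c/2)/9


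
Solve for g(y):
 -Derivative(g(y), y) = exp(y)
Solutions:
 g(y) = C1 - exp(y)


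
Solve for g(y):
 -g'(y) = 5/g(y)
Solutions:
 g(y) = -sqrt(C1 - 10*y)
 g(y) = sqrt(C1 - 10*y)


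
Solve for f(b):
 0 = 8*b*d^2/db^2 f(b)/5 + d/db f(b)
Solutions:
 f(b) = C1 + C2*b^(3/8)


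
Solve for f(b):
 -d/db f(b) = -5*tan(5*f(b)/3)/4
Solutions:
 f(b) = -3*asin(C1*exp(25*b/12))/5 + 3*pi/5
 f(b) = 3*asin(C1*exp(25*b/12))/5


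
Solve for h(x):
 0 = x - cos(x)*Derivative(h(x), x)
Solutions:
 h(x) = C1 + Integral(x/cos(x), x)


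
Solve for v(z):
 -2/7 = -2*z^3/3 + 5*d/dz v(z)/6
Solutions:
 v(z) = C1 + z^4/5 - 12*z/35


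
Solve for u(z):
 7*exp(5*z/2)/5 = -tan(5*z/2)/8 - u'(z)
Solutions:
 u(z) = C1 - 14*exp(5*z/2)/25 + log(cos(5*z/2))/20


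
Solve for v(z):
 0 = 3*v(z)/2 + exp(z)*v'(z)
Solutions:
 v(z) = C1*exp(3*exp(-z)/2)


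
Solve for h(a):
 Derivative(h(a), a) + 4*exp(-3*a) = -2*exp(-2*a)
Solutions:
 h(a) = C1 + exp(-2*a) + 4*exp(-3*a)/3


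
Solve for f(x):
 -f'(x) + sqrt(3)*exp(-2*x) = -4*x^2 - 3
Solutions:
 f(x) = C1 + 4*x^3/3 + 3*x - sqrt(3)*exp(-2*x)/2


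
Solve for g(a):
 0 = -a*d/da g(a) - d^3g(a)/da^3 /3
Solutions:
 g(a) = C1 + Integral(C2*airyai(-3^(1/3)*a) + C3*airybi(-3^(1/3)*a), a)


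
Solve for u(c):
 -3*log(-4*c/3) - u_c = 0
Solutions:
 u(c) = C1 - 3*c*log(-c) + 3*c*(-2*log(2) + 1 + log(3))


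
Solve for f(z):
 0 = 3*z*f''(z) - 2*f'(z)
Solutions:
 f(z) = C1 + C2*z^(5/3)


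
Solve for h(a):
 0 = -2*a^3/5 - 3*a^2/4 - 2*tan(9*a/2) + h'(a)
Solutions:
 h(a) = C1 + a^4/10 + a^3/4 - 4*log(cos(9*a/2))/9


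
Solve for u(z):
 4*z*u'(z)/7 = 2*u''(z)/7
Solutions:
 u(z) = C1 + C2*erfi(z)


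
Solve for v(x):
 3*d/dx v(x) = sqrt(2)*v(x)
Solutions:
 v(x) = C1*exp(sqrt(2)*x/3)


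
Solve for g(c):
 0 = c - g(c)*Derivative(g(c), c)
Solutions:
 g(c) = -sqrt(C1 + c^2)
 g(c) = sqrt(C1 + c^2)


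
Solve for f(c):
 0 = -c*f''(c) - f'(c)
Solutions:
 f(c) = C1 + C2*log(c)


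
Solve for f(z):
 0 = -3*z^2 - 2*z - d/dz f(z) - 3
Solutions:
 f(z) = C1 - z^3 - z^2 - 3*z


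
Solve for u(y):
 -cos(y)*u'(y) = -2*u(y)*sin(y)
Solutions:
 u(y) = C1/cos(y)^2


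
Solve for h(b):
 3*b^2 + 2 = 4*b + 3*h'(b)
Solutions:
 h(b) = C1 + b^3/3 - 2*b^2/3 + 2*b/3


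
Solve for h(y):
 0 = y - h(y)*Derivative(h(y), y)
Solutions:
 h(y) = -sqrt(C1 + y^2)
 h(y) = sqrt(C1 + y^2)


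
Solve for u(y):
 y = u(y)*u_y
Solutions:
 u(y) = -sqrt(C1 + y^2)
 u(y) = sqrt(C1 + y^2)


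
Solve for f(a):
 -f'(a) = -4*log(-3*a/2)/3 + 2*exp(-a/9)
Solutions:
 f(a) = C1 + 4*a*log(-a)/3 + 4*a*(-1 - log(2) + log(3))/3 + 18*exp(-a/9)


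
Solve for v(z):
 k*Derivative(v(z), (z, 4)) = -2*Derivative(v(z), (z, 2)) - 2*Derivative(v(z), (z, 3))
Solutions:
 v(z) = C1 + C2*z + C3*exp(z*(sqrt(1 - 2*k) - 1)/k) + C4*exp(-z*(sqrt(1 - 2*k) + 1)/k)


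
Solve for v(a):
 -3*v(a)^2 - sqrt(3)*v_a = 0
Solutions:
 v(a) = 1/(C1 + sqrt(3)*a)


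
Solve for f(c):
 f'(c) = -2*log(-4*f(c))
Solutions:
 Integral(1/(log(-_y) + 2*log(2)), (_y, f(c)))/2 = C1 - c


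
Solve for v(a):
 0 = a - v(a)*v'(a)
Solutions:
 v(a) = -sqrt(C1 + a^2)
 v(a) = sqrt(C1 + a^2)


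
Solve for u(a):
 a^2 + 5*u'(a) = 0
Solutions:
 u(a) = C1 - a^3/15


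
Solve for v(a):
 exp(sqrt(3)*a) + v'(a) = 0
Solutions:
 v(a) = C1 - sqrt(3)*exp(sqrt(3)*a)/3


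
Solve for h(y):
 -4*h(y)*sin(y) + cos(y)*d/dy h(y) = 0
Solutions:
 h(y) = C1/cos(y)^4


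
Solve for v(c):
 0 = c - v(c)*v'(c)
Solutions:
 v(c) = -sqrt(C1 + c^2)
 v(c) = sqrt(C1 + c^2)


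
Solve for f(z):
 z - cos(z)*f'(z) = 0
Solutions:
 f(z) = C1 + Integral(z/cos(z), z)


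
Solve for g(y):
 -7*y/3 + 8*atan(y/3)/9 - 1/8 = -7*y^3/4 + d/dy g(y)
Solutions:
 g(y) = C1 + 7*y^4/16 - 7*y^2/6 + 8*y*atan(y/3)/9 - y/8 - 4*log(y^2 + 9)/3


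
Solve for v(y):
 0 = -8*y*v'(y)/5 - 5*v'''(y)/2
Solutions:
 v(y) = C1 + Integral(C2*airyai(-2*10^(1/3)*y/5) + C3*airybi(-2*10^(1/3)*y/5), y)


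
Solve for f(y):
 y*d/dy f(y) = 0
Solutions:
 f(y) = C1


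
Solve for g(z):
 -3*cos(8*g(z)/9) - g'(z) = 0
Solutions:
 3*z - 9*log(sin(8*g(z)/9) - 1)/16 + 9*log(sin(8*g(z)/9) + 1)/16 = C1


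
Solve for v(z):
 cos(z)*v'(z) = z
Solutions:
 v(z) = C1 + Integral(z/cos(z), z)


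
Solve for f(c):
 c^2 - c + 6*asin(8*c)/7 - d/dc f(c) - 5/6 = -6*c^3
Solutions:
 f(c) = C1 + 3*c^4/2 + c^3/3 - c^2/2 + 6*c*asin(8*c)/7 - 5*c/6 + 3*sqrt(1 - 64*c^2)/28


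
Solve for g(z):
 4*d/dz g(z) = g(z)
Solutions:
 g(z) = C1*exp(z/4)


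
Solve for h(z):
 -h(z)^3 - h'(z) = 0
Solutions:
 h(z) = -sqrt(2)*sqrt(-1/(C1 - z))/2
 h(z) = sqrt(2)*sqrt(-1/(C1 - z))/2


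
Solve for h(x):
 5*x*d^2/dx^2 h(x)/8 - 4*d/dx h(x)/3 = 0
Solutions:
 h(x) = C1 + C2*x^(47/15)


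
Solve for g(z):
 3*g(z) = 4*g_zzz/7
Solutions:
 g(z) = C3*exp(42^(1/3)*z/2) + (C1*sin(14^(1/3)*3^(5/6)*z/4) + C2*cos(14^(1/3)*3^(5/6)*z/4))*exp(-42^(1/3)*z/4)


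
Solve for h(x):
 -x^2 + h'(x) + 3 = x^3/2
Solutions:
 h(x) = C1 + x^4/8 + x^3/3 - 3*x


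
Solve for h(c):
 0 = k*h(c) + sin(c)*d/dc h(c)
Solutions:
 h(c) = C1*exp(k*(-log(cos(c) - 1) + log(cos(c) + 1))/2)


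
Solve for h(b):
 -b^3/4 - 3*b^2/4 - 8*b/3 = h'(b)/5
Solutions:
 h(b) = C1 - 5*b^4/16 - 5*b^3/4 - 20*b^2/3


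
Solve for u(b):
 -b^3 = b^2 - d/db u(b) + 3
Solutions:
 u(b) = C1 + b^4/4 + b^3/3 + 3*b


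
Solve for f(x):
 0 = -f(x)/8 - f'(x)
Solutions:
 f(x) = C1*exp(-x/8)


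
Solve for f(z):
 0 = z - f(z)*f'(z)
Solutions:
 f(z) = -sqrt(C1 + z^2)
 f(z) = sqrt(C1 + z^2)


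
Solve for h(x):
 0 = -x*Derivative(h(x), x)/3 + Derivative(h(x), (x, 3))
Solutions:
 h(x) = C1 + Integral(C2*airyai(3^(2/3)*x/3) + C3*airybi(3^(2/3)*x/3), x)


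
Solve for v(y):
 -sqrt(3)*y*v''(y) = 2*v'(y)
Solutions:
 v(y) = C1 + C2*y^(1 - 2*sqrt(3)/3)


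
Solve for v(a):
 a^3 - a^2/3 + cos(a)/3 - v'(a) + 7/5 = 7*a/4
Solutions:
 v(a) = C1 + a^4/4 - a^3/9 - 7*a^2/8 + 7*a/5 + sin(a)/3


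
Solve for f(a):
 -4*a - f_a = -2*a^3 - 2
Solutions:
 f(a) = C1 + a^4/2 - 2*a^2 + 2*a


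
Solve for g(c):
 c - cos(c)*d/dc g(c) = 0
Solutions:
 g(c) = C1 + Integral(c/cos(c), c)


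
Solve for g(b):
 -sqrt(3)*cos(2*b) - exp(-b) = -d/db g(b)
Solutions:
 g(b) = C1 + sqrt(3)*sin(2*b)/2 - exp(-b)


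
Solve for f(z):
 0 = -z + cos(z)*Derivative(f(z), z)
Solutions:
 f(z) = C1 + Integral(z/cos(z), z)


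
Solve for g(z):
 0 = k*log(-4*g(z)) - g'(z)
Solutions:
 Integral(1/(log(-_y) + 2*log(2)), (_y, g(z))) = C1 + k*z


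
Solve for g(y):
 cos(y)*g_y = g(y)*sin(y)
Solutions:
 g(y) = C1/cos(y)


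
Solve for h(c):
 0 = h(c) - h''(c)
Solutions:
 h(c) = C1*exp(-c) + C2*exp(c)


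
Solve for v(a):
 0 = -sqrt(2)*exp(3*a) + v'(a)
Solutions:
 v(a) = C1 + sqrt(2)*exp(3*a)/3


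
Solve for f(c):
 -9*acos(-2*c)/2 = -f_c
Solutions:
 f(c) = C1 + 9*c*acos(-2*c)/2 + 9*sqrt(1 - 4*c^2)/4


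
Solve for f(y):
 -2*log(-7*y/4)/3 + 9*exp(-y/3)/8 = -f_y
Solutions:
 f(y) = C1 + 2*y*log(-y)/3 + 2*y*(-2*log(2) - 1 + log(7))/3 + 27*exp(-y/3)/8


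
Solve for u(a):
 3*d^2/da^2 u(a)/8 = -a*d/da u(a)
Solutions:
 u(a) = C1 + C2*erf(2*sqrt(3)*a/3)


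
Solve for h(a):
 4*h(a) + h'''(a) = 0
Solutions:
 h(a) = C3*exp(-2^(2/3)*a) + (C1*sin(2^(2/3)*sqrt(3)*a/2) + C2*cos(2^(2/3)*sqrt(3)*a/2))*exp(2^(2/3)*a/2)


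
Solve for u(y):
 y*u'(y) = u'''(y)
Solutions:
 u(y) = C1 + Integral(C2*airyai(y) + C3*airybi(y), y)


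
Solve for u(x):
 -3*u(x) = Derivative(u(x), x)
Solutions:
 u(x) = C1*exp(-3*x)


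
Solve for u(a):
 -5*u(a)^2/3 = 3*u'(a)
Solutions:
 u(a) = 9/(C1 + 5*a)


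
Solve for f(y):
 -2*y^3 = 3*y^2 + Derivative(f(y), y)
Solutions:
 f(y) = C1 - y^4/2 - y^3


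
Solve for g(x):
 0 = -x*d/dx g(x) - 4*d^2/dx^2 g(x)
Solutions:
 g(x) = C1 + C2*erf(sqrt(2)*x/4)


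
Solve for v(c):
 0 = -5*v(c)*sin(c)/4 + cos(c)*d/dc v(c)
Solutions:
 v(c) = C1/cos(c)^(5/4)


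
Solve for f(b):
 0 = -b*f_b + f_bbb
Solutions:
 f(b) = C1 + Integral(C2*airyai(b) + C3*airybi(b), b)


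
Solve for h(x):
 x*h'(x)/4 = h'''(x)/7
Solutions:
 h(x) = C1 + Integral(C2*airyai(14^(1/3)*x/2) + C3*airybi(14^(1/3)*x/2), x)


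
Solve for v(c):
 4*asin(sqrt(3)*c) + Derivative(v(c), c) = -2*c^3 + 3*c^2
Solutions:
 v(c) = C1 - c^4/2 + c^3 - 4*c*asin(sqrt(3)*c) - 4*sqrt(3)*sqrt(1 - 3*c^2)/3


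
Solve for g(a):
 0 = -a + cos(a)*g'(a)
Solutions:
 g(a) = C1 + Integral(a/cos(a), a)


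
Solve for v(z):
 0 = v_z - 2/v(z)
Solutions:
 v(z) = -sqrt(C1 + 4*z)
 v(z) = sqrt(C1 + 4*z)


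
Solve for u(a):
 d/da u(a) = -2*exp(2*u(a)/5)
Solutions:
 u(a) = 5*log(-sqrt(-1/(C1 - 2*a))) - 5*log(2) + 5*log(10)/2
 u(a) = 5*log(-1/(C1 - 2*a))/2 - 5*log(2) + 5*log(10)/2


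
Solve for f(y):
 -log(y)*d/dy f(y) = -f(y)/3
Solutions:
 f(y) = C1*exp(li(y)/3)


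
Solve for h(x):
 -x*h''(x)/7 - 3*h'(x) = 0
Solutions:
 h(x) = C1 + C2/x^20


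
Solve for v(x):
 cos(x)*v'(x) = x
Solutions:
 v(x) = C1 + Integral(x/cos(x), x)


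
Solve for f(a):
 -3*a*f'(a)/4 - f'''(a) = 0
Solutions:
 f(a) = C1 + Integral(C2*airyai(-6^(1/3)*a/2) + C3*airybi(-6^(1/3)*a/2), a)


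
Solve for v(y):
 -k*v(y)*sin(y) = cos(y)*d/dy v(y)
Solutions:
 v(y) = C1*exp(k*log(cos(y)))


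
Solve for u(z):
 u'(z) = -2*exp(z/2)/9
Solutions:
 u(z) = C1 - 4*exp(z/2)/9


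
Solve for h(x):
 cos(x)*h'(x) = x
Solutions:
 h(x) = C1 + Integral(x/cos(x), x)


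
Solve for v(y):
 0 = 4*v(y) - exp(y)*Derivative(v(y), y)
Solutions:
 v(y) = C1*exp(-4*exp(-y))


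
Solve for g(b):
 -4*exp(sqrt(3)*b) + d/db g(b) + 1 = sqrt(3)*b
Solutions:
 g(b) = C1 + sqrt(3)*b^2/2 - b + 4*sqrt(3)*exp(sqrt(3)*b)/3


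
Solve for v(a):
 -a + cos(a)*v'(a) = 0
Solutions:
 v(a) = C1 + Integral(a/cos(a), a)


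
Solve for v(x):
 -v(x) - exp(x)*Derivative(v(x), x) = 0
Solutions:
 v(x) = C1*exp(exp(-x))


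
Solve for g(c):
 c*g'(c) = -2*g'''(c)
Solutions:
 g(c) = C1 + Integral(C2*airyai(-2^(2/3)*c/2) + C3*airybi(-2^(2/3)*c/2), c)


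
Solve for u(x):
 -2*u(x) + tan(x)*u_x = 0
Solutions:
 u(x) = C1*sin(x)^2


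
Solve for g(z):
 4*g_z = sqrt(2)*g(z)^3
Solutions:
 g(z) = -sqrt(2)*sqrt(-1/(C1 + sqrt(2)*z))
 g(z) = sqrt(2)*sqrt(-1/(C1 + sqrt(2)*z))


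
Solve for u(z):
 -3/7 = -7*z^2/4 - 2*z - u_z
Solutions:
 u(z) = C1 - 7*z^3/12 - z^2 + 3*z/7


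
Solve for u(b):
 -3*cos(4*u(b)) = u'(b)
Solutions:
 u(b) = -asin((C1 + exp(24*b))/(C1 - exp(24*b)))/4 + pi/4
 u(b) = asin((C1 + exp(24*b))/(C1 - exp(24*b)))/4


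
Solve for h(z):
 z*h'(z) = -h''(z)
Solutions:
 h(z) = C1 + C2*erf(sqrt(2)*z/2)


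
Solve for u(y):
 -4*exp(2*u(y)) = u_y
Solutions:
 u(y) = log(-sqrt(-1/(C1 - 4*y))) - log(2)/2
 u(y) = log(-1/(C1 - 4*y))/2 - log(2)/2


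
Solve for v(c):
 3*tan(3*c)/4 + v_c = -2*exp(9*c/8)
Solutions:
 v(c) = C1 - 16*exp(9*c/8)/9 + log(cos(3*c))/4


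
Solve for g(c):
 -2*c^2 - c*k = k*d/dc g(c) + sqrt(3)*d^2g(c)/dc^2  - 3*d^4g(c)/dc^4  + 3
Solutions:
 g(c) = C1 + C2*exp(-2^(1/3)*c*(2^(1/3)*(-9*k + sqrt(3)*sqrt(27*k^2 - 4*sqrt(3)))^(1/3) + 2*sqrt(3)/(-9*k + sqrt(3)*sqrt(27*k^2 - 4*sqrt(3)))^(1/3))/6) + C3*exp(2^(1/3)*c*(2^(1/3)*(-9*k + sqrt(3)*sqrt(27*k^2 - 4*sqrt(3)))^(1/3) - 2^(1/3)*sqrt(3)*I*(-9*k + sqrt(3)*sqrt(27*k^2 - 4*sqrt(3)))^(1/3) - 8*sqrt(3)/((-1 + sqrt(3)*I)*(-9*k + sqrt(3)*sqrt(27*k^2 - 4*sqrt(3)))^(1/3)))/12) + C4*exp(2^(1/3)*c*(2^(1/3)*(-9*k + sqrt(3)*sqrt(27*k^2 - 4*sqrt(3)))^(1/3) + 2^(1/3)*sqrt(3)*I*(-9*k + sqrt(3)*sqrt(27*k^2 - 4*sqrt(3)))^(1/3) + 8*sqrt(3)/((1 + sqrt(3)*I)*(-9*k + sqrt(3)*sqrt(27*k^2 - 4*sqrt(3)))^(1/3)))/12) - 2*c^3/(3*k) - c^2/2 + 2*sqrt(3)*c^2/k^2 - 3*c/k + sqrt(3)*c/k - 12*c/k^3


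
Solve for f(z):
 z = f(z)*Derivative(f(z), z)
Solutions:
 f(z) = -sqrt(C1 + z^2)
 f(z) = sqrt(C1 + z^2)


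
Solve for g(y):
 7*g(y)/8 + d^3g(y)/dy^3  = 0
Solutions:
 g(y) = C3*exp(-7^(1/3)*y/2) + (C1*sin(sqrt(3)*7^(1/3)*y/4) + C2*cos(sqrt(3)*7^(1/3)*y/4))*exp(7^(1/3)*y/4)


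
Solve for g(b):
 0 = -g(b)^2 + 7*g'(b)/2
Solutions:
 g(b) = -7/(C1 + 2*b)


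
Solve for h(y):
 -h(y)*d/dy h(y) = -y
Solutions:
 h(y) = -sqrt(C1 + y^2)
 h(y) = sqrt(C1 + y^2)


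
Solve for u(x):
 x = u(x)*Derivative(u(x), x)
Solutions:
 u(x) = -sqrt(C1 + x^2)
 u(x) = sqrt(C1 + x^2)


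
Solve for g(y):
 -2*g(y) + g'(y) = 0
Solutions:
 g(y) = C1*exp(2*y)


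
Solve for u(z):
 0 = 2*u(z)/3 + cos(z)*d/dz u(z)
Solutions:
 u(z) = C1*(sin(z) - 1)^(1/3)/(sin(z) + 1)^(1/3)


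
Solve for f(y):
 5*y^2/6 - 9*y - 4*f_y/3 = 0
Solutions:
 f(y) = C1 + 5*y^3/24 - 27*y^2/8


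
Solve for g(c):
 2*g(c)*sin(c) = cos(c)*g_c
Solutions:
 g(c) = C1/cos(c)^2


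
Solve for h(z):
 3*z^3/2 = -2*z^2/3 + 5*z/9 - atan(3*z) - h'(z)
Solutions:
 h(z) = C1 - 3*z^4/8 - 2*z^3/9 + 5*z^2/18 - z*atan(3*z) + log(9*z^2 + 1)/6


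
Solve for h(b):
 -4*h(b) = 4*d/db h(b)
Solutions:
 h(b) = C1*exp(-b)


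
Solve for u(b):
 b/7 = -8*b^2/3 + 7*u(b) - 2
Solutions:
 u(b) = 8*b^2/21 + b/49 + 2/7


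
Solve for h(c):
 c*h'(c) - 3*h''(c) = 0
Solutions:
 h(c) = C1 + C2*erfi(sqrt(6)*c/6)


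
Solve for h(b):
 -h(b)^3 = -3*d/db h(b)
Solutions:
 h(b) = -sqrt(6)*sqrt(-1/(C1 + b))/2
 h(b) = sqrt(6)*sqrt(-1/(C1 + b))/2


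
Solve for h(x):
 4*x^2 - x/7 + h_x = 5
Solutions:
 h(x) = C1 - 4*x^3/3 + x^2/14 + 5*x


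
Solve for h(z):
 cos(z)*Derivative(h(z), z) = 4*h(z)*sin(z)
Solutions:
 h(z) = C1/cos(z)^4


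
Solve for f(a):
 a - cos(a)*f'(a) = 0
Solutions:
 f(a) = C1 + Integral(a/cos(a), a)


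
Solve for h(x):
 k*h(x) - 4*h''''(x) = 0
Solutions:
 h(x) = C1*exp(-sqrt(2)*k^(1/4)*x/2) + C2*exp(sqrt(2)*k^(1/4)*x/2) + C3*exp(-sqrt(2)*I*k^(1/4)*x/2) + C4*exp(sqrt(2)*I*k^(1/4)*x/2)


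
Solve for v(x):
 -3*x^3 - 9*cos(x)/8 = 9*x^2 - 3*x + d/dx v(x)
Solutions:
 v(x) = C1 - 3*x^4/4 - 3*x^3 + 3*x^2/2 - 9*sin(x)/8


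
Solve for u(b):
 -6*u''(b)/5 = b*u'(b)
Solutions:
 u(b) = C1 + C2*erf(sqrt(15)*b/6)


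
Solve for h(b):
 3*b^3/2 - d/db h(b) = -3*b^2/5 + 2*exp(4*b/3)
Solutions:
 h(b) = C1 + 3*b^4/8 + b^3/5 - 3*exp(4*b/3)/2


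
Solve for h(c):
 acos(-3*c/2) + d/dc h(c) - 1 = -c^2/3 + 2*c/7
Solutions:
 h(c) = C1 - c^3/9 + c^2/7 - c*acos(-3*c/2) + c - sqrt(4 - 9*c^2)/3


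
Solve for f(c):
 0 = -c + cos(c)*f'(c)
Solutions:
 f(c) = C1 + Integral(c/cos(c), c)


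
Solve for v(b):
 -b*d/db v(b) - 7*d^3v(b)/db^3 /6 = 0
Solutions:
 v(b) = C1 + Integral(C2*airyai(-6^(1/3)*7^(2/3)*b/7) + C3*airybi(-6^(1/3)*7^(2/3)*b/7), b)


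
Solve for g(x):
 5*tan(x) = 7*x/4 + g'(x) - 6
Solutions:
 g(x) = C1 - 7*x^2/8 + 6*x - 5*log(cos(x))


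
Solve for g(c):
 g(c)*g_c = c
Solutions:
 g(c) = -sqrt(C1 + c^2)
 g(c) = sqrt(C1 + c^2)


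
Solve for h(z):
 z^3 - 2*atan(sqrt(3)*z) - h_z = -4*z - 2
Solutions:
 h(z) = C1 + z^4/4 + 2*z^2 - 2*z*atan(sqrt(3)*z) + 2*z + sqrt(3)*log(3*z^2 + 1)/3


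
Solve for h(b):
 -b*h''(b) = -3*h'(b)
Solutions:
 h(b) = C1 + C2*b^4


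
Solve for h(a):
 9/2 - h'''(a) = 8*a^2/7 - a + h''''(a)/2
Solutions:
 h(a) = C1 + C2*a + C3*a^2 + C4*exp(-2*a) - 2*a^5/105 + 5*a^4/56 + 4*a^3/7


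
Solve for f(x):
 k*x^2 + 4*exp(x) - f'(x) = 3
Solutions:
 f(x) = C1 + k*x^3/3 - 3*x + 4*exp(x)


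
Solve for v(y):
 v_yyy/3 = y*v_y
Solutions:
 v(y) = C1 + Integral(C2*airyai(3^(1/3)*y) + C3*airybi(3^(1/3)*y), y)


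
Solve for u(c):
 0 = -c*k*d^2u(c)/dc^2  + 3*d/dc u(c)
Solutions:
 u(c) = C1 + c^(((re(k) + 3)*re(k) + im(k)^2)/(re(k)^2 + im(k)^2))*(C2*sin(3*log(c)*Abs(im(k))/(re(k)^2 + im(k)^2)) + C3*cos(3*log(c)*im(k)/(re(k)^2 + im(k)^2)))


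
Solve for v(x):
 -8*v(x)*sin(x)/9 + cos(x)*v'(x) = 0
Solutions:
 v(x) = C1/cos(x)^(8/9)


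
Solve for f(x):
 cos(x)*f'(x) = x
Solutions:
 f(x) = C1 + Integral(x/cos(x), x)


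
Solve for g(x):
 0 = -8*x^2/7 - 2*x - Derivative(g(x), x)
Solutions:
 g(x) = C1 - 8*x^3/21 - x^2


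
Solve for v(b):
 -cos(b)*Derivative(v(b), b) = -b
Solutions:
 v(b) = C1 + Integral(b/cos(b), b)


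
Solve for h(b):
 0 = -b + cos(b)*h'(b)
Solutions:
 h(b) = C1 + Integral(b/cos(b), b)


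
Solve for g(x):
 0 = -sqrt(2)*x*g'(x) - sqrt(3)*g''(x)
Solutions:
 g(x) = C1 + C2*erf(6^(3/4)*x/6)


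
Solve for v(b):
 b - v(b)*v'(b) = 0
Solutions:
 v(b) = -sqrt(C1 + b^2)
 v(b) = sqrt(C1 + b^2)


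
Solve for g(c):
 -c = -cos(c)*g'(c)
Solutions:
 g(c) = C1 + Integral(c/cos(c), c)


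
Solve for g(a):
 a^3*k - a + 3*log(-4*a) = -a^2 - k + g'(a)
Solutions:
 g(a) = C1 + a^4*k/4 + a^3/3 - a^2/2 + a*(k - 3 + 6*log(2)) + 3*a*log(-a)


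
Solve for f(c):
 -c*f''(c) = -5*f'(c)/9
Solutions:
 f(c) = C1 + C2*c^(14/9)
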